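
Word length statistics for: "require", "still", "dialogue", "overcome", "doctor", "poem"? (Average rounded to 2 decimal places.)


Lengths: "require"=7, "still"=5, "dialogue"=8, "overcome"=8, "doctor"=6, "poem"=4
Sum = 38, Count = 6
Average = 38/6 = 6.33
= avg=6.33, min=4, max=8


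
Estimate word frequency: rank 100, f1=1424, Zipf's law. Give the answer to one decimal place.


Zipf's law: f(r) = f(1) / r
f(1) = 1424
f(100) = 1424 / 100
= 14.2 occurrences


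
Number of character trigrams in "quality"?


Word: "quality" (length 7)
Number of 3-grams = length - 3 + 1 = 7 - 3 + 1
= 5


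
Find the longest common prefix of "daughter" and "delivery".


Word 1: "daughter"
Word 2: "delivery"
Comparing from start:
  Pos 0: 'd' == 'd'
  Pos 1: 'a' != 'e' (stop)
LCP = "d" (length 1)


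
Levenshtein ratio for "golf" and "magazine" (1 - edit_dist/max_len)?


Word 1: "golf" (length 4)
Word 2: "magazine" (length 8)
One optimal edit sequence:
  1. insert 'm'  (+1)
  2. insert 'a'  (+1)
  3. keep 'g'
  4. insert 'a'  (+1)
  5. insert 'z'  (+1)
  6. substitute 'o' -> 'i'  (+1)
  7. substitute 'l' -> 'n'  (+1)
  8. substitute 'f' -> 'e'  (+1)
Edit distance = 7
Max length = max(4, 8) = 8
Similarity = 1 - 7/8
= 0.1250


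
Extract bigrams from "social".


Word: "social" (length 6)
Number of bigrams = 6 - 2 + 1 = 5
  Position 0: "so"
  Position 1: "oc"
  Position 2: "ci"
  Position 3: "ia"
  Position 4: "al"
Bigrams = "so", "oc", "ci", "ia", "al"


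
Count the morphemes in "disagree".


Word: "disagree"
Morphemes: dis- + agree
Each morpheme carries meaning
= 2 morphemes


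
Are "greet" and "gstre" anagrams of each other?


Word 1: "greet" → sorted: eegrt
Word 2: "gstre" → sorted: egrst
Same letters? eegrt != egrst
Anagram = No


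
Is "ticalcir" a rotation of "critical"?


Word: "critical", Candidate: "ticalcir"
Method: check if candidate is substring of word+word
"criticalcritical" contains "ticalcir"? No
Is rotation = No


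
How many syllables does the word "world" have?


Word: "world"
Syllable breakdown: world
Counting: 1 part
= 1 syllable


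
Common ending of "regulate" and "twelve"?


Word 1: "regulate"
Word 2: "twelve"
Comparing from end:
  Pos -1: 'e' == 'e'
  Pos -2: 't' != 'v' (stop)
LCS = "e" (length 1)


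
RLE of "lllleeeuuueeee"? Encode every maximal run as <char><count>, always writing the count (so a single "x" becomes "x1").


String: "lllleeeuuueeee"
Scanning for consecutive runs:
  'l' x 4
  'e' x 3
  'u' x 3
  'e' x 4
RLE = "l4e3u3e4"


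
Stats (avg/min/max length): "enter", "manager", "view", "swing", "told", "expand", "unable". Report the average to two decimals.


Lengths: "enter"=5, "manager"=7, "view"=4, "swing"=5, "told"=4, "expand"=6, "unable"=6
Sum = 37, Count = 7
Average = 37/7 = 5.29
= avg=5.29, min=4, max=7


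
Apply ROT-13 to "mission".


Word: "mission"
Shift: 13
Each letter → (letter + shift) mod 26:
  'm' (12) + 13 = 25 → 'z'
  'i' (8) + 13 = 21 → 'v'
  's' (18) + 13 = 5 → 'f'
  's' (18) + 13 = 5 → 'f'
  'i' (8) + 13 = 21 → 'v'
  'o' (14) + 13 = 1 → 'b'
  'n' (13) + 13 = 0 → 'a'
Result = "zvffvba"


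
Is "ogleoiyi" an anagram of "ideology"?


Word 1: "ideology" → sorted: degilooy
Word 2: "ogleoiyi" → sorted: egiilooy
Same letters? degilooy != egiilooy
Anagram = No


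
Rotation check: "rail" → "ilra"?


Word: "rail", Candidate: "ilra"
Method: check if candidate is substring of word+word
"railrail" contains "ilra"? Yes
Is rotation = Yes


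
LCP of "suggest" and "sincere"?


Word 1: "suggest"
Word 2: "sincere"
Comparing from start:
  Pos 0: 's' == 's'
  Pos 1: 'u' != 'i' (stop)
LCP = "s" (length 1)


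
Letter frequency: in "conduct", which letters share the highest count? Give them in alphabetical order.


Word: "conduct"
Letter counts:
  'c': 2
  'd': 1
  'n': 1
  'o': 1
  't': 1
  'u': 1
Maximum count = 2
Most frequent = 'c' (2 times each)


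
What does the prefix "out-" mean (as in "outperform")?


Prefix: out-
Example: outperform (out- + perform)
Meaning = surpass


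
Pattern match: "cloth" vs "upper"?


Pattern of "cloth": [0, 1, 2, 3, 4]
Pattern of "upper": [0, 1, 1, 2, 3]
Patterns do not match
Same pattern = No


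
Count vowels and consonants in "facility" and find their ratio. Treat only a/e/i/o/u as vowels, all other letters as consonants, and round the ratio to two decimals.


Word: "facility"
Vowels (a,e,i,o,u): 3
Consonants: 5
Ratio = 3/5
= 0.60


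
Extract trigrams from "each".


Word: "each" (length 4)
Number of trigrams = 4 - 3 + 1 = 2
  Position 0: "eac"
  Position 1: "ach"
Trigrams = "eac", "ach"


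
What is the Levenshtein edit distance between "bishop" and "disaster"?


Word 1: "bishop" (length 6)
Word 2: "disaster" (length 8)
One optimal edit sequence (insert/delete/substitute each cost 1):
  1. substitute 'b' -> 'd'  (+1)
  2. keep 'i'
  3. insert 's'  (+1)
  4. insert 'a'  (+1)
  5. keep 's'
  6. substitute 'h' -> 't'  (+1)
  7. substitute 'o' -> 'e'  (+1)
  8. substitute 'p' -> 'r'  (+1)
Total edit operations: 6
Edit distance = 6


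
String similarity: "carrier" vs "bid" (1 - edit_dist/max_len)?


Word 1: "carrier" (length 7)
Word 2: "bid" (length 3)
One optimal edit sequence:
  1. delete 'c'  (+1)
  2. delete 'a'  (+1)
  3. delete 'r'  (+1)
  4. substitute 'r' -> 'b'  (+1)
  5. keep 'i'
  6. delete 'e'  (+1)
  7. substitute 'r' -> 'd'  (+1)
Edit distance = 6
Max length = max(7, 3) = 7
Similarity = 1 - 6/7
= 0.1429


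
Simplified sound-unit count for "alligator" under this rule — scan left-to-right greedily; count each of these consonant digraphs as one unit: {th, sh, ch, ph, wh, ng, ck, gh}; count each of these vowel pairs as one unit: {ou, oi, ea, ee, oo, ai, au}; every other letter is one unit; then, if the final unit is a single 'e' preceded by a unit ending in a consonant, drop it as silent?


Word: "alligator" (9 letters)
Left-to-right scan:
  [1] 'a' (letter)
  [2] 'l' (letter)
  [3] 'l' (letter)
  [4] 'i' (letter)
  [5] 'g' (letter)
  [6] 'a' (letter)
  [7] 't' (letter)
  [8] 'o' (letter)
  [9] 'r' (letter)
Units from scan: 9
Sound units = 9 units


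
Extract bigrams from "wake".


Word: "wake" (length 4)
Number of bigrams = 4 - 2 + 1 = 3
  Position 0: "wa"
  Position 1: "ak"
  Position 2: "ke"
Bigrams = "wa", "ak", "ke"


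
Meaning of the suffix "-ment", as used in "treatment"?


Suffix: -ment
Example: treatment (treat + -ment)
Meaning = result of action


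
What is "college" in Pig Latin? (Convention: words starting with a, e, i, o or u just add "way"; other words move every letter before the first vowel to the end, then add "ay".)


Word: "college"
Starts with consonant(s) → move to end, add 'ay'
Consonant cluster: "c"
Pig Latin = "ollegecay"


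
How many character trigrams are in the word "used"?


Word: "used" (length 4)
Number of 3-grams = length - 3 + 1 = 4 - 3 + 1
= 2


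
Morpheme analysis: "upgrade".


Word: "upgrade"
Morphemes: up- / grade
Each morpheme carries meaning
= 2 morphemes


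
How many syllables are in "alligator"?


Word: "alligator"
Syllable breakdown: al | li | ga | tor
Counting: 4 parts
= 4 syllables


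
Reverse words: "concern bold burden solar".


Original: "concern bold burden solar"
Words (1..n): concern | bold | burden | solar
Reversed (n..1): solar | burden | bold | concern
Result = "solar burden bold concern"


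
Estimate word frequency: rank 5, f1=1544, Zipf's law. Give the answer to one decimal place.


Zipf's law: f(r) = f(1) / r
f(1) = 1544
f(5) = 1544 / 5
= 308.8 occurrences


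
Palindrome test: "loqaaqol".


Word: "loqaaqol"
Reversed: "loqaaqol"
Forward == Backward? loqaaqol == loqaaqol
Palindrome = Yes


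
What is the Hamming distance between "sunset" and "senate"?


Comparing character by character (same length = 6):
  Pos 0: 's' vs 's' =
  Pos 1: 'u' vs 'e' !=
  Pos 2: 'n' vs 'n' =
  Pos 3: 's' vs 'a' !=
  Pos 4: 'e' vs 't' !=
  Pos 5: 't' vs 'e' !=
Hamming distance = 4


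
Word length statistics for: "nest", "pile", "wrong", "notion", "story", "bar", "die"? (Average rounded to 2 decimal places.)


Lengths: "nest"=4, "pile"=4, "wrong"=5, "notion"=6, "story"=5, "bar"=3, "die"=3
Sum = 30, Count = 7
Average = 30/7 = 4.29
= avg=4.29, min=3, max=6


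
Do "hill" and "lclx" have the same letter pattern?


Pattern of "hill": [0, 1, 2, 2]
Pattern of "lclx": [0, 1, 0, 2]
Patterns do not match
Same pattern = No


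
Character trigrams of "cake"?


Word: "cake" (length 4)
Number of trigrams = 4 - 3 + 1 = 2
  Position 0: "cak"
  Position 1: "ake"
Trigrams = "cak", "ake"


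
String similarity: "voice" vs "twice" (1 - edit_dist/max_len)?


Word 1: "voice" (length 5)
Word 2: "twice" (length 5)
One optimal edit sequence:
  1. substitute 'v' -> 't'  (+1)
  2. substitute 'o' -> 'w'  (+1)
  3. keep 'i'
  4. keep 'c'
  5. keep 'e'
Edit distance = 2
Max length = max(5, 5) = 5
Similarity = 1 - 2/5
= 0.6000


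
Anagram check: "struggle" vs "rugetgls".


Word 1: "struggle" → sorted: egglrstu
Word 2: "rugetgls" → sorted: egglrstu
Same letters? egglrstu == egglrstu
Anagram = Yes


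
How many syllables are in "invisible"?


Word: "invisible"
Syllable breakdown: in / vis / i / ble
Counting: 4 parts
= 4 syllables


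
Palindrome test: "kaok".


Word: "kaok"
Reversed: "koak"
Forward == Backward? kaok != koak
Palindrome = No


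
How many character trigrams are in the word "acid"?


Word: "acid" (length 4)
Number of 3-grams = length - 3 + 1 = 4 - 3 + 1
= 2


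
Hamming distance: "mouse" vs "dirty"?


Comparing character by character (same length = 5):
  Pos 0: 'm' vs 'd' !=
  Pos 1: 'o' vs 'i' !=
  Pos 2: 'u' vs 'r' !=
  Pos 3: 's' vs 't' !=
  Pos 4: 'e' vs 'y' !=
Hamming distance = 5


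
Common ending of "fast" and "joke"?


Word 1: "fast"
Word 2: "joke"
Comparing from end:
  Pos -1: 't' != 'e' (stop)
LCS = "" (length 0)


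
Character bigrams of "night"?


Word: "night" (length 5)
Number of bigrams = 5 - 2 + 1 = 4
  Position 0: "ni"
  Position 1: "ig"
  Position 2: "gh"
  Position 3: "ht"
Bigrams = "ni", "ig", "gh", "ht"


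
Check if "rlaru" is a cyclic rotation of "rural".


Word: "rural", Candidate: "rlaru"
Method: check if candidate is substring of word+word
"ruralrural" contains "rlaru"? No
Is rotation = No


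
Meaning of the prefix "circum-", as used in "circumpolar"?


Prefix: circum-
As in: circumpolar -> circum- + polar
Meaning = around


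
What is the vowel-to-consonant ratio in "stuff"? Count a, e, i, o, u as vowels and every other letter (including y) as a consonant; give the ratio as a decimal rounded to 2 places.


Word: "stuff"
Vowels (a,e,i,o,u): 1
Consonants: 4
Ratio = 1/4
= 0.25


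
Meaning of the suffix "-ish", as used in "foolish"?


Suffix: -ish
Example: foolish (fool + -ish)
Meaning = somewhat / having the qualities of


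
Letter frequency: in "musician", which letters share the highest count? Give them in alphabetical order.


Word: "musician"
Letter counts:
  'a': 1
  'c': 1
  'i': 2
  'm': 1
  'n': 1
  's': 1
  'u': 1
Maximum count = 2
Most frequent = 'i' (2 times each)


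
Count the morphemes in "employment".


Word: "employment"
Morphemes: employ | -ment
Each morpheme carries meaning
= 2 morphemes


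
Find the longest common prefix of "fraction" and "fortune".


Word 1: "fraction"
Word 2: "fortune"
Comparing from start:
  Pos 0: 'f' == 'f'
  Pos 1: 'r' != 'o' (stop)
LCP = "f" (length 1)


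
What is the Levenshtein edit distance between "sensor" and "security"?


Word 1: "sensor" (length 6)
Word 2: "security" (length 8)
One optimal edit sequence (insert/delete/substitute each cost 1):
  1. keep 's'
  2. keep 'e'
  3. insert 'c'  (+1)
  4. insert 'u'  (+1)
  5. substitute 'n' -> 'r'  (+1)
  6. substitute 's' -> 'i'  (+1)
  7. substitute 'o' -> 't'  (+1)
  8. substitute 'r' -> 'y'  (+1)
Total edit operations: 6
Edit distance = 6


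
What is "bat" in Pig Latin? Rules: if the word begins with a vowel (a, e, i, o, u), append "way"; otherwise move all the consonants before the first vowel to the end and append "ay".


Word: "bat"
Starts with consonant(s) → move to end, add 'ay'
Consonant cluster: "b"
Pig Latin = "atbay"


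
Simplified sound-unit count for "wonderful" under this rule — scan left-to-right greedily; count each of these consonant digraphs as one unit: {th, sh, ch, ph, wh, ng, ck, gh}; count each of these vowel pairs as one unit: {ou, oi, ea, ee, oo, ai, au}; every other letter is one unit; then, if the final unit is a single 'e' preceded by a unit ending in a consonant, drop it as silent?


Word: "wonderful" (9 letters)
Left-to-right scan:
  1. 'w' (letter)
  2. 'o' (letter)
  3. 'n' (letter)
  4. 'd' (letter)
  5. 'e' (letter)
  6. 'r' (letter)
  7. 'f' (letter)
  8. 'u' (letter)
  9. 'l' (letter)
Units from scan: 9
Sound units = 9 units


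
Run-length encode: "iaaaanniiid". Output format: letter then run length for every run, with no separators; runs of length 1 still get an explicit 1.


String: "iaaaanniiid"
Scanning for consecutive runs:
  'i' x 1
  'a' x 4
  'n' x 2
  'i' x 3
  'd' x 1
RLE = "i1a4n2i3d1"


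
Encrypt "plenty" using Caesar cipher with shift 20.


Word: "plenty"
Shift: 20
Each letter → (letter + shift) mod 26:
  'p' (15) + 20 = 9 → 'j'
  'l' (11) + 20 = 5 → 'f'
  'e' (4) + 20 = 24 → 'y'
  'n' (13) + 20 = 7 → 'h'
  't' (19) + 20 = 13 → 'n'
  'y' (24) + 20 = 18 → 's'
Result = "jfyhns"


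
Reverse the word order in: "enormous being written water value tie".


Original: "enormous being written water value tie"
Words (1..n): enormous | being | written | water | value | tie
Reversed (n..1): tie | value | water | written | being | enormous
Result = "tie value water written being enormous"


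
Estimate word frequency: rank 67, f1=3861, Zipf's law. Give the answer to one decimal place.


Zipf's law: f(r) = f(1) / r
f(1) = 3861
f(67) = 3861 / 67
= 57.6 occurrences


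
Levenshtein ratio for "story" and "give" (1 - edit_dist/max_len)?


Word 1: "story" (length 5)
Word 2: "give" (length 4)
One optimal edit sequence:
  1. delete 's'  (+1)
  2. substitute 't' -> 'g'  (+1)
  3. substitute 'o' -> 'i'  (+1)
  4. substitute 'r' -> 'v'  (+1)
  5. substitute 'y' -> 'e'  (+1)
Edit distance = 5
Max length = max(5, 4) = 5
Similarity = 1 - 5/5
= 0.0000


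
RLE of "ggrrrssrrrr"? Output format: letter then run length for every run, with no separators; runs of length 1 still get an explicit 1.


String: "ggrrrssrrrr"
Scanning for consecutive runs:
  'g' x 2
  'r' x 3
  's' x 2
  'r' x 4
RLE = "g2r3s2r4"


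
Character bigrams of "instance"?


Word: "instance" (length 8)
Number of bigrams = 8 - 2 + 1 = 7
  Position 0: "in"
  Position 1: "ns"
  Position 2: "st"
  Position 3: "ta"
  Position 4: "an"
  Position 5: "nc"
  Position 6: "ce"
Bigrams = "in", "ns", "st", "ta", "an", "nc", "ce"


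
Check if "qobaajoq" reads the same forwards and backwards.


Word: "qobaajoq"
Reversed: "qojaaboq"
Forward == Backward? qobaajoq != qojaaboq
Palindrome = No


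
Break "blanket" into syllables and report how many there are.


Word: "blanket"
Syllable breakdown: blan · ket
Counting: 2 parts
= 2 syllables


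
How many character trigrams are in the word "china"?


Word: "china" (length 5)
Number of 3-grams = length - 3 + 1 = 5 - 3 + 1
= 3


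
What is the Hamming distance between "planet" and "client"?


Comparing character by character (same length = 6):
  Pos 0: 'p' vs 'c' !=
  Pos 1: 'l' vs 'l' =
  Pos 2: 'a' vs 'i' !=
  Pos 3: 'n' vs 'e' !=
  Pos 4: 'e' vs 'n' !=
  Pos 5: 't' vs 't' =
Hamming distance = 4


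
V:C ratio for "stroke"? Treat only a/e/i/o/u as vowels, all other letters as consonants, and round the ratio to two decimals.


Word: "stroke"
Vowels (a,e,i,o,u): 2
Consonants: 4
Ratio = 2/4
= 0.50


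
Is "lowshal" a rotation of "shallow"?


Word: "shallow", Candidate: "lowshal"
Method: check if candidate is substring of word+word
"shallowshallow" contains "lowshal"? Yes
Is rotation = Yes


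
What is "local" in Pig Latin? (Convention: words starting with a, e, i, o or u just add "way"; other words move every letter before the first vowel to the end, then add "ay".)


Word: "local"
Starts with consonant(s) → move to end, add 'ay'
Consonant cluster: "l"
Pig Latin = "ocallay"


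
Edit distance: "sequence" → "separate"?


Word 1: "sequence" (length 8)
Word 2: "separate" (length 8)
One optimal edit sequence (insert/delete/substitute each cost 1):
  1. keep 's'
  2. keep 'e'
  3. substitute 'q' -> 'p'  (+1)
  4. substitute 'u' -> 'a'  (+1)
  5. substitute 'e' -> 'r'  (+1)
  6. substitute 'n' -> 'a'  (+1)
  7. substitute 'c' -> 't'  (+1)
  8. keep 'e'
Total edit operations: 5
Edit distance = 5


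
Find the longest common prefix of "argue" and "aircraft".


Word 1: "argue"
Word 2: "aircraft"
Comparing from start:
  Pos 0: 'a' == 'a'
  Pos 1: 'r' != 'i' (stop)
LCP = "a" (length 1)


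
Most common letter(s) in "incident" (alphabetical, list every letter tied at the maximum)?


Word: "incident"
Letter counts:
  'c': 1
  'd': 1
  'e': 1
  'i': 2
  'n': 2
  't': 1
Maximum count = 2
Most frequent = 'i', 'n' (2 times each)


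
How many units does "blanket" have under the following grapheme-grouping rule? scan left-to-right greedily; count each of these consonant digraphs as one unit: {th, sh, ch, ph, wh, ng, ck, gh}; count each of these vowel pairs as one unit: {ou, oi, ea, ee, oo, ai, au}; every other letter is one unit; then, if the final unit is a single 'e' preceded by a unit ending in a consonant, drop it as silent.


Word: "blanket" (7 letters)
Left-to-right scan:
  [1] 'b' (letter)
  [2] 'l' (letter)
  [3] 'a' (letter)
  [4] 'n' (letter)
  [5] 'k' (letter)
  [6] 'e' (letter)
  [7] 't' (letter)
Units from scan: 7
Sound units = 7 units


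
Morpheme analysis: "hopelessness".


Word: "hopelessness"
Morphemes: hope / -less / -ness
Each morpheme carries meaning
= 3 morphemes


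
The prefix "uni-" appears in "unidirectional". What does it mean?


Prefix: uni-
As in: unidirectional -> uni- + directional
Meaning = one


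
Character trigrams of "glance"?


Word: "glance" (length 6)
Number of trigrams = 6 - 3 + 1 = 4
  Position 0: "gla"
  Position 1: "lan"
  Position 2: "anc"
  Position 3: "nce"
Trigrams = "gla", "lan", "anc", "nce"


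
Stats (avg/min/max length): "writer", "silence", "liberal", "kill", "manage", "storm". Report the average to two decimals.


Lengths: "writer"=6, "silence"=7, "liberal"=7, "kill"=4, "manage"=6, "storm"=5
Sum = 35, Count = 6
Average = 35/6 = 5.83
= avg=5.83, min=4, max=7


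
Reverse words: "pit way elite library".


Original: "pit way elite library"
Words (1..n): pit | way | elite | library
Reversed (n..1): library | elite | way | pit
Result = "library elite way pit"


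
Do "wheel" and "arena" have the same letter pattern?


Pattern of "wheel": [0, 1, 2, 2, 3]
Pattern of "arena": [0, 1, 2, 3, 0]
Patterns do not match
Same pattern = No


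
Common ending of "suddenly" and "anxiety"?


Word 1: "suddenly"
Word 2: "anxiety"
Comparing from end:
  Pos -1: 'y' == 'y'
  Pos -2: 'l' != 't' (stop)
LCS = "y" (length 1)


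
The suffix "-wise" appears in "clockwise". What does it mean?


Suffix: -wise
Example: clockwise (clock + -wise)
Meaning = in the manner of


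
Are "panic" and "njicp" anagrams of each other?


Word 1: "panic" → sorted: acinp
Word 2: "njicp" → sorted: cijnp
Same letters? acinp != cijnp
Anagram = No


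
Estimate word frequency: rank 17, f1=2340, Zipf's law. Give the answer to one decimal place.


Zipf's law: f(r) = f(1) / r
f(1) = 2340
f(17) = 2340 / 17
= 137.6 occurrences


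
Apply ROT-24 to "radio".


Word: "radio"
Shift: 24
Each letter → (letter + shift) mod 26:
  'r' (17) + 24 = 15 → 'p'
  'a' (0) + 24 = 24 → 'y'
  'd' (3) + 24 = 1 → 'b'
  'i' (8) + 24 = 6 → 'g'
  'o' (14) + 24 = 12 → 'm'
Result = "pybgm"


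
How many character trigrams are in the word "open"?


Word: "open" (length 4)
Number of 3-grams = length - 3 + 1 = 4 - 3 + 1
= 2


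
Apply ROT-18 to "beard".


Word: "beard"
Shift: 18
Each letter → (letter + shift) mod 26:
  'b' (1) + 18 = 19 → 't'
  'e' (4) + 18 = 22 → 'w'
  'a' (0) + 18 = 18 → 's'
  'r' (17) + 18 = 9 → 'j'
  'd' (3) + 18 = 21 → 'v'
Result = "twsjv"


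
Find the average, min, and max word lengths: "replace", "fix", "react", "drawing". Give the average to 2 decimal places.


Lengths: "replace"=7, "fix"=3, "react"=5, "drawing"=7
Sum = 22, Count = 4
Average = 22/4 = 5.50
= avg=5.50, min=3, max=7


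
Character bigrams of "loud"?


Word: "loud" (length 4)
Number of bigrams = 4 - 2 + 1 = 3
  Position 0: "lo"
  Position 1: "ou"
  Position 2: "ud"
Bigrams = "lo", "ou", "ud"


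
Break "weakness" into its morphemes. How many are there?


Word: "weakness"
Morphemes: weak | -ness
Each morpheme carries meaning
= 2 morphemes


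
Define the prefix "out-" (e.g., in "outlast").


Prefix: out-
Example: outlast (out- + last)
Meaning = surpass


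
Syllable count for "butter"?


Word: "butter"
Syllable breakdown: but · ter
Counting: 2 parts
= 2 syllables


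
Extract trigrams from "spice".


Word: "spice" (length 5)
Number of trigrams = 5 - 3 + 1 = 3
  Position 0: "spi"
  Position 1: "pic"
  Position 2: "ice"
Trigrams = "spi", "pic", "ice"


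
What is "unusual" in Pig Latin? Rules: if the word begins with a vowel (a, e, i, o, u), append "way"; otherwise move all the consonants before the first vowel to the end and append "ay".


Word: "unusual"
Starts with vowel → add 'way'
Pig Latin = "unusualway"


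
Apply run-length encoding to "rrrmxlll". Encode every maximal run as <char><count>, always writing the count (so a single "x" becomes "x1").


String: "rrrmxlll"
Scanning for consecutive runs:
  'r' x 3
  'm' x 1
  'x' x 1
  'l' x 3
RLE = "r3m1x1l3"


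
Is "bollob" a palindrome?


Word: "bollob"
Reversed: "bollob"
Forward == Backward? bollob == bollob
Palindrome = Yes


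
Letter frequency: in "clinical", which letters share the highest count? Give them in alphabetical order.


Word: "clinical"
Letter counts:
  'a': 1
  'c': 2
  'i': 2
  'l': 2
  'n': 1
Maximum count = 2
Most frequent = 'c', 'i', 'l' (2 times each)


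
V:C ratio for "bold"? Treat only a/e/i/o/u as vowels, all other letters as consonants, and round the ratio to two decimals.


Word: "bold"
Vowels (a,e,i,o,u): 1
Consonants: 3
Ratio = 1/3
= 0.33


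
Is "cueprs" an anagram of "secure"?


Word 1: "secure" → sorted: ceersu
Word 2: "cueprs" → sorted: ceprsu
Same letters? ceersu != ceprsu
Anagram = No


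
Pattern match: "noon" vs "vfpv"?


Pattern of "noon": [0, 1, 1, 0]
Pattern of "vfpv": [0, 1, 2, 0]
Patterns do not match
Same pattern = No


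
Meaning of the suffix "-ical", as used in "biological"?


Suffix: -ical
Example: biological (biology + -ical, with a spelling change)
Meaning = relating to


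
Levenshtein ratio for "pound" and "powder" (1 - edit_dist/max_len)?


Word 1: "pound" (length 5)
Word 2: "powder" (length 6)
One optimal edit sequence:
  1. keep 'p'
  2. keep 'o'
  3. insert 'w'  (+1)
  4. substitute 'u' -> 'd'  (+1)
  5. substitute 'n' -> 'e'  (+1)
  6. substitute 'd' -> 'r'  (+1)
Edit distance = 4
Max length = max(5, 6) = 6
Similarity = 1 - 4/6
= 0.3333


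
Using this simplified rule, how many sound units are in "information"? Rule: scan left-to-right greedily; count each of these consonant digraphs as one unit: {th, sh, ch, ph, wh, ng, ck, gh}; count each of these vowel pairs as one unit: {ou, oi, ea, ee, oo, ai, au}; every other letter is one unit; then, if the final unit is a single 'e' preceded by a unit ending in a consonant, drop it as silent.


Word: "information" (11 letters)
Left-to-right scan:
  (1) 'i' (letter)
  (2) 'n' (letter)
  (3) 'f' (letter)
  (4) 'o' (letter)
  (5) 'r' (letter)
  (6) 'm' (letter)
  (7) 'a' (letter)
  (8) 't' (letter)
  (9) 'i' (letter)
  (10) 'o' (letter)
  (11) 'n' (letter)
Units from scan: 11
Sound units = 11 units


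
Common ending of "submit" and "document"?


Word 1: "submit"
Word 2: "document"
Comparing from end:
  Pos -1: 't' == 't'
  Pos -2: 'i' != 'n' (stop)
LCS = "t" (length 1)


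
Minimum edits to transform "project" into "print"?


Word 1: "project" (length 7)
Word 2: "print" (length 5)
One optimal edit sequence (insert/delete/substitute each cost 1):
  1. keep 'p'
  2. keep 'r'
  3. delete 'o'  (+1)
  4. delete 'j'  (+1)
  5. substitute 'e' -> 'i'  (+1)
  6. substitute 'c' -> 'n'  (+1)
  7. keep 't'
Total edit operations: 4
Edit distance = 4


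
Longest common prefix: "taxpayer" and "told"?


Word 1: "taxpayer"
Word 2: "told"
Comparing from start:
  Pos 0: 't' == 't'
  Pos 1: 'a' != 'o' (stop)
LCP = "t" (length 1)


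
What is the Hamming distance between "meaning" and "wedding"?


Comparing character by character (same length = 7):
  Pos 0: 'm' vs 'w' !=
  Pos 1: 'e' vs 'e' =
  Pos 2: 'a' vs 'd' !=
  Pos 3: 'n' vs 'd' !=
  Pos 4: 'i' vs 'i' =
  Pos 5: 'n' vs 'n' =
  Pos 6: 'g' vs 'g' =
Hamming distance = 3


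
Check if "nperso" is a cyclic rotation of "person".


Word: "person", Candidate: "nperso"
Method: check if candidate is substring of word+word
"personperson" contains "nperso"? Yes
Is rotation = Yes


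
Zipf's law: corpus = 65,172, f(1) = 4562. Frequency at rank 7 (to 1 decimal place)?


Zipf's law: f(r) = f(1) / r
f(1) = 4562
f(7) = 4562 / 7
= 651.7 occurrences


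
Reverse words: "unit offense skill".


Original: "unit offense skill"
Words (1..n): unit | offense | skill
Reversed (n..1): skill | offense | unit
Result = "skill offense unit"


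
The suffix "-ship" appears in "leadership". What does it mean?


Suffix: -ship
As in: leadership -> leader + -ship
Meaning = state / position


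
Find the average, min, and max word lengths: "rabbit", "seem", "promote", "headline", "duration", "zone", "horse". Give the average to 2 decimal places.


Lengths: "rabbit"=6, "seem"=4, "promote"=7, "headline"=8, "duration"=8, "zone"=4, "horse"=5
Sum = 42, Count = 7
Average = 42/7 = 6.00
= avg=6.00, min=4, max=8


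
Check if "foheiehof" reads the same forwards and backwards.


Word: "foheiehof"
Reversed: "foheiehof"
Forward == Backward? foheiehof == foheiehof
Palindrome = Yes


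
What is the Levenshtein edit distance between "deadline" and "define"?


Word 1: "deadline" (length 8)
Word 2: "define" (length 6)
One optimal edit sequence (insert/delete/substitute each cost 1):
  1. keep 'd'
  2. keep 'e'
  3. delete 'a'  (+1)
  4. delete 'd'  (+1)
  5. substitute 'l' -> 'f'  (+1)
  6. keep 'i'
  7. keep 'n'
  8. keep 'e'
Total edit operations: 3
Edit distance = 3


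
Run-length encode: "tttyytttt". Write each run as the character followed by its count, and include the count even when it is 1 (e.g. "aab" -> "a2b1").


String: "tttyytttt"
Scanning for consecutive runs:
  't' x 3
  'y' x 2
  't' x 4
RLE = "t3y2t4"


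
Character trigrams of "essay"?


Word: "essay" (length 5)
Number of trigrams = 5 - 3 + 1 = 3
  Position 0: "ess"
  Position 1: "ssa"
  Position 2: "say"
Trigrams = "ess", "ssa", "say"


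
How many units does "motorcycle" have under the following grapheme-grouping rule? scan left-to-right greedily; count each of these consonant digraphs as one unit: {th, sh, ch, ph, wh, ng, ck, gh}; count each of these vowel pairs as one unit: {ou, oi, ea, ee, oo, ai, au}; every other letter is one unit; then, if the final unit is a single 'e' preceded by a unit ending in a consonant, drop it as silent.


Word: "motorcycle" (10 letters)
Left-to-right scan:
  (1) 'm' (letter)
  (2) 'o' (letter)
  (3) 't' (letter)
  (4) 'o' (letter)
  (5) 'r' (letter)
  (6) 'c' (letter)
  (7) 'y' (letter)
  (8) 'c' (letter)
  (9) 'l' (letter)
  (10) 'e' (letter)
Units from scan: 10
Final unit is 'e' after a consonant -> drop as silent (-1)
Sound units = 9 units


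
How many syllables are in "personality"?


Word: "personality"
Syllable breakdown: per / son / al / i / ty
Counting: 5 parts
= 5 syllables


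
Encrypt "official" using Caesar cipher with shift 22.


Word: "official"
Shift: 22
Each letter → (letter + shift) mod 26:
  'o' (14) + 22 = 10 → 'k'
  'f' (5) + 22 = 1 → 'b'
  'f' (5) + 22 = 1 → 'b'
  'i' (8) + 22 = 4 → 'e'
  'c' (2) + 22 = 24 → 'y'
  'i' (8) + 22 = 4 → 'e'
  'a' (0) + 22 = 22 → 'w'
  'l' (11) + 22 = 7 → 'h'
Result = "kbbeyewh"


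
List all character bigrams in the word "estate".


Word: "estate" (length 6)
Number of bigrams = 6 - 2 + 1 = 5
  Position 0: "es"
  Position 1: "st"
  Position 2: "ta"
  Position 3: "at"
  Position 4: "te"
Bigrams = "es", "st", "ta", "at", "te"


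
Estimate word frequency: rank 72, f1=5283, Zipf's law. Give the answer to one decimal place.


Zipf's law: f(r) = f(1) / r
f(1) = 5283
f(72) = 5283 / 72
= 73.4 occurrences


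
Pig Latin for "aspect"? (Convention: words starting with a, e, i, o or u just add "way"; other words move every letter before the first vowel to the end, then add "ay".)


Word: "aspect"
Starts with vowel → add 'way'
Pig Latin = "aspectway"


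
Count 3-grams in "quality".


Word: "quality" (length 7)
Number of 3-grams = length - 3 + 1 = 7 - 3 + 1
= 5


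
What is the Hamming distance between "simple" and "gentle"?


Comparing character by character (same length = 6):
  Pos 0: 's' vs 'g' !=
  Pos 1: 'i' vs 'e' !=
  Pos 2: 'm' vs 'n' !=
  Pos 3: 'p' vs 't' !=
  Pos 4: 'l' vs 'l' =
  Pos 5: 'e' vs 'e' =
Hamming distance = 4


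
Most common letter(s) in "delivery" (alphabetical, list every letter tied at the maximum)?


Word: "delivery"
Letter counts:
  'd': 1
  'e': 2
  'i': 1
  'l': 1
  'r': 1
  'v': 1
  'y': 1
Maximum count = 2
Most frequent = 'e' (2 times each)


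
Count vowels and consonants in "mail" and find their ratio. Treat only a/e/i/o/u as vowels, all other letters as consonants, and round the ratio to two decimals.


Word: "mail"
Vowels (a,e,i,o,u): 2
Consonants: 2
Ratio = 2/2
= 1.00


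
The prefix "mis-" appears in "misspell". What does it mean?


Prefix: mis-
As in: misspell -> mis- + spell
Meaning = wrongly


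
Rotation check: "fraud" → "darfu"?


Word: "fraud", Candidate: "darfu"
Method: check if candidate is substring of word+word
"fraudfraud" contains "darfu"? No
Is rotation = No


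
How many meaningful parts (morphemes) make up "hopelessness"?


Word: "hopelessness"
Morphemes: hope | -less | -ness
Each morpheme carries meaning
= 3 morphemes


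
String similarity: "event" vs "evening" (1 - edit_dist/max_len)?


Word 1: "event" (length 5)
Word 2: "evening" (length 7)
One optimal edit sequence:
  1. keep 'e'
  2. keep 'v'
  3. keep 'e'
  4. insert 'n'  (+1)
  5. insert 'i'  (+1)
  6. keep 'n'
  7. substitute 't' -> 'g'  (+1)
Edit distance = 3
Max length = max(5, 7) = 7
Similarity = 1 - 3/7
= 0.5714


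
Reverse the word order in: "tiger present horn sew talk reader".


Original: "tiger present horn sew talk reader"
Words (1..n): tiger | present | horn | sew | talk | reader
Reversed (n..1): reader | talk | sew | horn | present | tiger
Result = "reader talk sew horn present tiger"


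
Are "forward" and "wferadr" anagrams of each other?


Word 1: "forward" → sorted: adforrw
Word 2: "wferadr" → sorted: adefrrw
Same letters? adforrw != adefrrw
Anagram = No


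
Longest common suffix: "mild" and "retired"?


Word 1: "mild"
Word 2: "retired"
Comparing from end:
  Pos -1: 'd' == 'd'
  Pos -2: 'l' != 'e' (stop)
LCS = "d" (length 1)


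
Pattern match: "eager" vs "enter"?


Pattern of "eager": [0, 1, 2, 0, 3]
Pattern of "enter": [0, 1, 2, 0, 3]
Patterns match
Same pattern = Yes


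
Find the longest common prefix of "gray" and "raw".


Word 1: "gray"
Word 2: "raw"
Comparing from start:
  Pos 0: 'g' != 'r' (stop)
LCP = "" (length 0)


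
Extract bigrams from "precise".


Word: "precise" (length 7)
Number of bigrams = 7 - 2 + 1 = 6
  Position 0: "pr"
  Position 1: "re"
  Position 2: "ec"
  Position 3: "ci"
  Position 4: "is"
  Position 5: "se"
Bigrams = "pr", "re", "ec", "ci", "is", "se"


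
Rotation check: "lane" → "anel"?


Word: "lane", Candidate: "anel"
Method: check if candidate is substring of word+word
"lanelane" contains "anel"? Yes
Is rotation = Yes


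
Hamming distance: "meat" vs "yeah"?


Comparing character by character (same length = 4):
  Pos 0: 'm' vs 'y' !=
  Pos 1: 'e' vs 'e' =
  Pos 2: 'a' vs 'a' =
  Pos 3: 't' vs 'h' !=
Hamming distance = 2


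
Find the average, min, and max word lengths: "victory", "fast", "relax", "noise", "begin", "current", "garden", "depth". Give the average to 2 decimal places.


Lengths: "victory"=7, "fast"=4, "relax"=5, "noise"=5, "begin"=5, "current"=7, "garden"=6, "depth"=5
Sum = 44, Count = 8
Average = 44/8 = 5.50
= avg=5.50, min=4, max=7


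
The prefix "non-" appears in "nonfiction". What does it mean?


Prefix: non-
As in: nonfiction -> non- + fiction
Meaning = not


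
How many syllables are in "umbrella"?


Word: "umbrella"
Syllable breakdown: um | brel | la
Counting: 3 parts
= 3 syllables


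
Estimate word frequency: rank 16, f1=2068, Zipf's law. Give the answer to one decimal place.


Zipf's law: f(r) = f(1) / r
f(1) = 2068
f(16) = 2068 / 16
= 129.3 occurrences


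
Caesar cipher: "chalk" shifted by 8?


Word: "chalk"
Shift: 8
Each letter → (letter + shift) mod 26:
  'c' (2) + 8 = 10 → 'k'
  'h' (7) + 8 = 15 → 'p'
  'a' (0) + 8 = 8 → 'i'
  'l' (11) + 8 = 19 → 't'
  'k' (10) + 8 = 18 → 's'
Result = "kpits"


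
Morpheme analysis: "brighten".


Word: "brighten"
Morphemes: bright + -en
Each morpheme carries meaning
= 2 morphemes


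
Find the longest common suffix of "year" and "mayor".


Word 1: "year"
Word 2: "mayor"
Comparing from end:
  Pos -1: 'r' == 'r'
  Pos -2: 'a' != 'o' (stop)
LCS = "r" (length 1)


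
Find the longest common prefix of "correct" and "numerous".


Word 1: "correct"
Word 2: "numerous"
Comparing from start:
  Pos 0: 'c' != 'n' (stop)
LCP = "" (length 0)


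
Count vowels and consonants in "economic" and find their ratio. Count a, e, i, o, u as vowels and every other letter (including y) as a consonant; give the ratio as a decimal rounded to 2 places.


Word: "economic"
Vowels (a,e,i,o,u): 4
Consonants: 4
Ratio = 4/4
= 1.00


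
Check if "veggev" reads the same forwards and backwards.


Word: "veggev"
Reversed: "veggev"
Forward == Backward? veggev == veggev
Palindrome = Yes


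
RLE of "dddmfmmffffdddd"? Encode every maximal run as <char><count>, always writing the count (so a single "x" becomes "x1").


String: "dddmfmmffffdddd"
Scanning for consecutive runs:
  'd' x 3
  'm' x 1
  'f' x 1
  'm' x 2
  'f' x 4
  'd' x 4
RLE = "d3m1f1m2f4d4"


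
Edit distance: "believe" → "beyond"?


Word 1: "believe" (length 7)
Word 2: "beyond" (length 6)
One optimal edit sequence (insert/delete/substitute each cost 1):
  1. keep 'b'
  2. keep 'e'
  3. delete 'l'  (+1)
  4. substitute 'i' -> 'y'  (+1)
  5. substitute 'e' -> 'o'  (+1)
  6. substitute 'v' -> 'n'  (+1)
  7. substitute 'e' -> 'd'  (+1)
Total edit operations: 5
Edit distance = 5


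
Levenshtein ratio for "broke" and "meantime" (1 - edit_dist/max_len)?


Word 1: "broke" (length 5)
Word 2: "meantime" (length 8)
One optimal edit sequence:
  1. insert 'm'  (+1)
  2. insert 'e'  (+1)
  3. insert 'a'  (+1)
  4. substitute 'b' -> 'n'  (+1)
  5. substitute 'r' -> 't'  (+1)
  6. substitute 'o' -> 'i'  (+1)
  7. substitute 'k' -> 'm'  (+1)
  8. keep 'e'
Edit distance = 7
Max length = max(5, 8) = 8
Similarity = 1 - 7/8
= 0.1250


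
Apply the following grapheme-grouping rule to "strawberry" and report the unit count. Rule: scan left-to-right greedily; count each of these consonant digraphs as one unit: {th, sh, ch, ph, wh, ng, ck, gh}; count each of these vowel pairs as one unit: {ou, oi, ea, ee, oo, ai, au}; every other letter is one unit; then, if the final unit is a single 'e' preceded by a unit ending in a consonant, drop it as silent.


Word: "strawberry" (10 letters)
Left-to-right scan:
  1. 's' (letter)
  2. 't' (letter)
  3. 'r' (letter)
  4. 'a' (letter)
  5. 'w' (letter)
  6. 'b' (letter)
  7. 'e' (letter)
  8. 'r' (letter)
  9. 'r' (letter)
  10. 'y' (letter)
Units from scan: 10
Sound units = 10 units


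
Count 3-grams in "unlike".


Word: "unlike" (length 6)
Number of 3-grams = length - 3 + 1 = 6 - 3 + 1
= 4


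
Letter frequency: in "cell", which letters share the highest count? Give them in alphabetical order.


Word: "cell"
Letter counts:
  'c': 1
  'e': 1
  'l': 2
Maximum count = 2
Most frequent = 'l' (2 times each)


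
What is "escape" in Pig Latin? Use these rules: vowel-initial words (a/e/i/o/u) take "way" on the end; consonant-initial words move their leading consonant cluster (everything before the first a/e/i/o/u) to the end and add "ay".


Word: "escape"
Starts with vowel → add 'way'
Pig Latin = "escapeway"


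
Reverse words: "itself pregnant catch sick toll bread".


Original: "itself pregnant catch sick toll bread"
Words (1..n): itself | pregnant | catch | sick | toll | bread
Reversed (n..1): bread | toll | sick | catch | pregnant | itself
Result = "bread toll sick catch pregnant itself"


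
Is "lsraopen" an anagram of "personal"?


Word 1: "personal" → sorted: aelnoprs
Word 2: "lsraopen" → sorted: aelnoprs
Same letters? aelnoprs == aelnoprs
Anagram = Yes


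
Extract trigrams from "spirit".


Word: "spirit" (length 6)
Number of trigrams = 6 - 3 + 1 = 4
  Position 0: "spi"
  Position 1: "pir"
  Position 2: "iri"
  Position 3: "rit"
Trigrams = "spi", "pir", "iri", "rit"


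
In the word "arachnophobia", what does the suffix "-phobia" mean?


Suffix: -phobia
Example: arachnophobia = arachno- + -phobia
Meaning = fear of


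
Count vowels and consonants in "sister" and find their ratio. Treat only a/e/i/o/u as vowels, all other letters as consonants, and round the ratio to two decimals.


Word: "sister"
Vowels (a,e,i,o,u): 2
Consonants: 4
Ratio = 2/4
= 0.50


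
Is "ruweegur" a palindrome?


Word: "ruweegur"
Reversed: "rugeewur"
Forward == Backward? ruweegur != rugeewur
Palindrome = No


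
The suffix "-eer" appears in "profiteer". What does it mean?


Suffix: -eer
Example: profiteer (profit + -eer)
Meaning = one who is concerned with


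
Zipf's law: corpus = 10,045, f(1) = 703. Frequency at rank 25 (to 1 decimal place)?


Zipf's law: f(r) = f(1) / r
f(1) = 703
f(25) = 703 / 25
= 28.1 occurrences


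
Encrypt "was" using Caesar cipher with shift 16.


Word: "was"
Shift: 16
Each letter → (letter + shift) mod 26:
  'w' (22) + 16 = 12 → 'm'
  'a' (0) + 16 = 16 → 'q'
  's' (18) + 16 = 8 → 'i'
Result = "mqi"


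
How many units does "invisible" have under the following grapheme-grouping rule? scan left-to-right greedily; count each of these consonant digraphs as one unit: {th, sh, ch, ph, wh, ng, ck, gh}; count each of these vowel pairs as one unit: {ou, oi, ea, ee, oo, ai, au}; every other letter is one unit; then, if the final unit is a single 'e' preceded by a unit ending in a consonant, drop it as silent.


Word: "invisible" (9 letters)
Left-to-right scan:
  (1) 'i' (letter)
  (2) 'n' (letter)
  (3) 'v' (letter)
  (4) 'i' (letter)
  (5) 's' (letter)
  (6) 'i' (letter)
  (7) 'b' (letter)
  (8) 'l' (letter)
  (9) 'e' (letter)
Units from scan: 9
Final unit is 'e' after a consonant -> drop as silent (-1)
Sound units = 8 units


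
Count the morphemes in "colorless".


Word: "colorless"
Morphemes: color | -less
Each morpheme carries meaning
= 2 morphemes
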